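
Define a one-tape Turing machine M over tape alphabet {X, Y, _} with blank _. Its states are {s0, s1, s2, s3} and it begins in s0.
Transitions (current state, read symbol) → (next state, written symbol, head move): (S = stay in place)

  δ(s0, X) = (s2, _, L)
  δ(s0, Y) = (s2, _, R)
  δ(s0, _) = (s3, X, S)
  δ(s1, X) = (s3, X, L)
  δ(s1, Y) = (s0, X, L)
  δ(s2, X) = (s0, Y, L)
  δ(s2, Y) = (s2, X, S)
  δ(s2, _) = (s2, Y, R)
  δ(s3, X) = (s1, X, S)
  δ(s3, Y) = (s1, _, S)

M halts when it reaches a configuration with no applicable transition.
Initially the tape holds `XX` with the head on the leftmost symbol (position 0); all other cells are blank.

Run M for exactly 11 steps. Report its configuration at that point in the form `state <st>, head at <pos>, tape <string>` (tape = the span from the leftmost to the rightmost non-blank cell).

state s1, head at -1, tape XY

state=s0 head=0 tape=_[X]X   (s0,X)→(s2,_,L)
state=s2 head=-1 tape=[_]_X   (s2,_)→(s2,Y,R)
state=s2 head=0 tape=Y[_]X   (s2,_)→(s2,Y,R)
state=s2 head=1 tape=YY[X]   (s2,X)→(s0,Y,L)
state=s0 head=0 tape=Y[Y]Y   (s0,Y)→(s2,_,R)
state=s2 head=1 tape=Y_[Y]   (s2,Y)→(s2,X,S)
state=s2 head=1 tape=Y_[X]   (s2,X)→(s0,Y,L)
state=s0 head=0 tape=Y[_]Y   (s0,_)→(s3,X,S)
state=s3 head=0 tape=Y[X]Y   (s3,X)→(s1,X,S)
state=s1 head=0 tape=Y[X]Y   (s1,X)→(s3,X,L)
state=s3 head=-1 tape=[Y]XY   (s3,Y)→(s1,_,S)
state=s1 head=-1 tape=[_]XY
After 11 steps: state s1, head at -1, tape XY.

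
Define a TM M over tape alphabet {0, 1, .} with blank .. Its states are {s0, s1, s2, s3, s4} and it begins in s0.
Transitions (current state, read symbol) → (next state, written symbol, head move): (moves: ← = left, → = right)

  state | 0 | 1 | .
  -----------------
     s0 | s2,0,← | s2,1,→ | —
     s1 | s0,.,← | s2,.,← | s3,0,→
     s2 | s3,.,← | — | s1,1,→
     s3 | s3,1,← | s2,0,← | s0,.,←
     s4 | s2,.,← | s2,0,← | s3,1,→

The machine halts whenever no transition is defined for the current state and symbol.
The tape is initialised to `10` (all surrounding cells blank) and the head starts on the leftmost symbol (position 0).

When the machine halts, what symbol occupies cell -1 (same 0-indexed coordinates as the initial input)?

s0 | .[1]0.   read 1 → write 1, move →, go to s2
s2 | .1[0].   read 0 → write ., move ←, go to s3
s3 | .[1]..   read 1 → write 0, move ←, go to s2
s2 | [.]0..   read . → write 1, move →, go to s1
s1 | 1[0]..   read 0 → write ., move ←, go to s0
s0 | [1]...   read 1 → write 1, move →, go to s2
s2 | 1[.]..   read . → write 1, move →, go to s1
s1 | 11[.].   read . → write 0, move →, go to s3
s3 | 110[.]   read . → write ., move ←, go to s0
s0 | 11[0].   read 0 → write 0, move ←, go to s2
s2 | 1[1]0.
Cell -1 holds 1 when M halts.

1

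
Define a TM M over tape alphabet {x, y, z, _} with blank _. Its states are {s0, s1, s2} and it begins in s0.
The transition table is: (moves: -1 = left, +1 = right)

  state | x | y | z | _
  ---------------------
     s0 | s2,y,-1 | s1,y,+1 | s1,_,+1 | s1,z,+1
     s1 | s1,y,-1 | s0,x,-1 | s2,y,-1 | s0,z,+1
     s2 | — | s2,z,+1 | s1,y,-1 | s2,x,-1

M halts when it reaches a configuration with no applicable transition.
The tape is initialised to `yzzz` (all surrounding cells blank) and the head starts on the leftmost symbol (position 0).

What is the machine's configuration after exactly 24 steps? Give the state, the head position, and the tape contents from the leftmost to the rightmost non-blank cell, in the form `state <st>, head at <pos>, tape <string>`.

state s0, head at 0, tape zyyyz

s0 | _[y]zzz   read y → write y, move +1, go to s1
s1 | _y[z]zz   read z → write y, move -1, go to s2
s2 | _[y]yzz   read y → write z, move +1, go to s2
s2 | _z[y]zz   read y → write z, move +1, go to s2
s2 | _zz[z]z   read z → write y, move -1, go to s1
s1 | _z[z]yz   read z → write y, move -1, go to s2
s2 | _[z]yyz   read z → write y, move -1, go to s1
s1 | [_]yyyz   read _ → write z, move +1, go to s0
s0 | z[y]yyz   read y → write y, move +1, go to s1
s1 | zy[y]yz   read y → write x, move -1, go to s0
s0 | z[y]xyz   read y → write y, move +1, go to s1
s1 | zy[x]yz   read x → write y, move -1, go to s1
s1 | z[y]yyz   read y → write x, move -1, go to s0
s0 | [z]xyyz   read z → write _, move +1, go to s1
s1 | _[x]yyz   read x → write y, move -1, go to s1
s1 | [_]yyyz   read _ → write z, move +1, go to s0
s0 | z[y]yyz   read y → write y, move +1, go to s1
s1 | zy[y]yz   read y → write x, move -1, go to s0
s0 | z[y]xyz   read y → write y, move +1, go to s1
s1 | zy[x]yz   read x → write y, move -1, go to s1
s1 | z[y]yyz   read y → write x, move -1, go to s0
s0 | [z]xyyz   read z → write _, move +1, go to s1
s1 | _[x]yyz   read x → write y, move -1, go to s1
s1 | [_]yyyz   read _ → write z, move +1, go to s0
s0 | z[y]yyz
After 24 steps: state s0, head at 0, tape zyyyz.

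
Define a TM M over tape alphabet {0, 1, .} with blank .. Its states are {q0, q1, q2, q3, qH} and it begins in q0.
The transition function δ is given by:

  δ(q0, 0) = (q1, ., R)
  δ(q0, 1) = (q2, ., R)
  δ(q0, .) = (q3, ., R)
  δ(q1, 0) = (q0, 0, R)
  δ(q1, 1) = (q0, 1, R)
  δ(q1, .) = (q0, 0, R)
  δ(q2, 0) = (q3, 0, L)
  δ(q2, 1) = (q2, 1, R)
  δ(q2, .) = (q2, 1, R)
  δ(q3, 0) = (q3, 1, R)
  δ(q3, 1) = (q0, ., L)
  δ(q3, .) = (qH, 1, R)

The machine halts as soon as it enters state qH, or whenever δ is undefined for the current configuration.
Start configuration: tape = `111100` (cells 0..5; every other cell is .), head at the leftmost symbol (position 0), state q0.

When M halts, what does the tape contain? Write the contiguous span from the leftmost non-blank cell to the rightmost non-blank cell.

q0 | [1]11100   read 1 → write ., move R, go to q2
q2 | .[1]1100   read 1 → write 1, move R, go to q2
q2 | .1[1]100   read 1 → write 1, move R, go to q2
q2 | .11[1]00   read 1 → write 1, move R, go to q2
q2 | .111[0]0   read 0 → write 0, move L, go to q3
q3 | .11[1]00   read 1 → write ., move L, go to q0
q0 | .1[1].00   read 1 → write ., move R, go to q2
q2 | .1.[.]00   read . → write 1, move R, go to q2
q2 | .1.1[0]0   read 0 → write 0, move L, go to q3
q3 | .1.[1]00   read 1 → write ., move L, go to q0
q0 | .1[.].00   read . → write ., move R, go to q3
q3 | .1.[.]00   read . → write 1, move R, go to qH
qH | .1.1[0]0
The non-blank tape span at halt is 1.100.

1.100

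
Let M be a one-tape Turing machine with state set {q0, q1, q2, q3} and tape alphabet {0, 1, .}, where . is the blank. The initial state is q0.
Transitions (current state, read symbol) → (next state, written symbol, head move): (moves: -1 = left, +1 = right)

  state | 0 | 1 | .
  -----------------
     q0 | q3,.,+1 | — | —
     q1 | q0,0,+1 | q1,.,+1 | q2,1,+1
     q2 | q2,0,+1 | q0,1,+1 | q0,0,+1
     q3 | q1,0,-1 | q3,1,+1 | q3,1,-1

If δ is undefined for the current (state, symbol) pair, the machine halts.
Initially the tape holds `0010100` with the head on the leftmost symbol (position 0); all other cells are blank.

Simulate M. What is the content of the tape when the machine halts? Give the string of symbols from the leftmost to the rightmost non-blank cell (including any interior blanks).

state=q0 head=0 tape=[0]010100.   (q0,0)→(q3,.,+1)
state=q3 head=1 tape=.[0]10100.   (q3,0)→(q1,0,-1)
state=q1 head=0 tape=[.]010100.   (q1,.)→(q2,1,+1)
state=q2 head=1 tape=1[0]10100.   (q2,0)→(q2,0,+1)
state=q2 head=2 tape=10[1]0100.   (q2,1)→(q0,1,+1)
state=q0 head=3 tape=101[0]100.   (q0,0)→(q3,.,+1)
state=q3 head=4 tape=101.[1]00.   (q3,1)→(q3,1,+1)
state=q3 head=5 tape=101.1[0]0.   (q3,0)→(q1,0,-1)
state=q1 head=4 tape=101.[1]00.   (q1,1)→(q1,.,+1)
state=q1 head=5 tape=101..[0]0.   (q1,0)→(q0,0,+1)
state=q0 head=6 tape=101..0[0].   (q0,0)→(q3,.,+1)
state=q3 head=7 tape=101..0.[.]   (q3,.)→(q3,1,-1)
state=q3 head=6 tape=101..0[.]1   (q3,.)→(q3,1,-1)
state=q3 head=5 tape=101..[0]11   (q3,0)→(q1,0,-1)
state=q1 head=4 tape=101.[.]011   (q1,.)→(q2,1,+1)
state=q2 head=5 tape=101.1[0]11   (q2,0)→(q2,0,+1)
state=q2 head=6 tape=101.10[1]1   (q2,1)→(q0,1,+1)
state=q0 head=7 tape=101.101[1]
The non-blank tape span at halt is 101.1011.

101.1011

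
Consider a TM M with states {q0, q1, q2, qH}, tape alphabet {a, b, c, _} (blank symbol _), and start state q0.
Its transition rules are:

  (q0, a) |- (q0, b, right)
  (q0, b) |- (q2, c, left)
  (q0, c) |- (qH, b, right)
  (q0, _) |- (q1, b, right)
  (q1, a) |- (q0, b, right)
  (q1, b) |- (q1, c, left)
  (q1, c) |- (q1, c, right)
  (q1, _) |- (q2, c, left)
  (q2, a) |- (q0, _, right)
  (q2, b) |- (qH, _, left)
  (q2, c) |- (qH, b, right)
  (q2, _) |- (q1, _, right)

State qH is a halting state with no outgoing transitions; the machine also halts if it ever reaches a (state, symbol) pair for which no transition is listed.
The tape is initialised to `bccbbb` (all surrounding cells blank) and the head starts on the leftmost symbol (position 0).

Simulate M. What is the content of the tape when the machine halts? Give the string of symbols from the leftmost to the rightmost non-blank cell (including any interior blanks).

q0 | _[b]ccbbb_   read b → write c, move left, go to q2
q2 | [_]cccbbb_   read _ → write _, move right, go to q1
q1 | _[c]ccbbb_   read c → write c, move right, go to q1
q1 | _c[c]cbbb_   read c → write c, move right, go to q1
q1 | _cc[c]bbb_   read c → write c, move right, go to q1
q1 | _ccc[b]bb_   read b → write c, move left, go to q1
q1 | _cc[c]cbb_   read c → write c, move right, go to q1
q1 | _ccc[c]bb_   read c → write c, move right, go to q1
q1 | _cccc[b]b_   read b → write c, move left, go to q1
q1 | _ccc[c]cb_   read c → write c, move right, go to q1
q1 | _cccc[c]b_   read c → write c, move right, go to q1
q1 | _ccccc[b]_   read b → write c, move left, go to q1
q1 | _cccc[c]c_   read c → write c, move right, go to q1
q1 | _ccccc[c]_   read c → write c, move right, go to q1
q1 | _cccccc[_]   read _ → write c, move left, go to q2
q2 | _ccccc[c]c   read c → write b, move right, go to qH
qH | _cccccb[c]
The non-blank tape span at halt is cccccbc.

cccccbc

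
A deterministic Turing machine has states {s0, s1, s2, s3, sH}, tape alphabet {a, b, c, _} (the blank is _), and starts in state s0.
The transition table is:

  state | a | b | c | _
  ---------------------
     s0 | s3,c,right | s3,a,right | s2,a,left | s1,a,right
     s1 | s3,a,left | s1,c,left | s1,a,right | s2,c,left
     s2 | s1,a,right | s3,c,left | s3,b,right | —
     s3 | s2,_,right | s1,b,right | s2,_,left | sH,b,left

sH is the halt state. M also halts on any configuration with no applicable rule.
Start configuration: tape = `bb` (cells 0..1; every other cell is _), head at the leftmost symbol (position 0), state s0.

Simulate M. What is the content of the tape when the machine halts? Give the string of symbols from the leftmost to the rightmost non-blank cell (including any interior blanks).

s0 | _[b]b_   read b → write a, move right, go to s3
s3 | _a[b]_   read b → write b, move right, go to s1
s1 | _ab[_]   read _ → write c, move left, go to s2
s2 | _a[b]c   read b → write c, move left, go to s3
s3 | _[a]cc   read a → write _, move right, go to s2
s2 | __[c]c   read c → write b, move right, go to s3
s3 | __b[c]   read c → write _, move left, go to s2
s2 | __[b]_   read b → write c, move left, go to s3
s3 | _[_]c_   read _ → write b, move left, go to sH
sH | [_]bc_
The non-blank tape span at halt is bc.

bc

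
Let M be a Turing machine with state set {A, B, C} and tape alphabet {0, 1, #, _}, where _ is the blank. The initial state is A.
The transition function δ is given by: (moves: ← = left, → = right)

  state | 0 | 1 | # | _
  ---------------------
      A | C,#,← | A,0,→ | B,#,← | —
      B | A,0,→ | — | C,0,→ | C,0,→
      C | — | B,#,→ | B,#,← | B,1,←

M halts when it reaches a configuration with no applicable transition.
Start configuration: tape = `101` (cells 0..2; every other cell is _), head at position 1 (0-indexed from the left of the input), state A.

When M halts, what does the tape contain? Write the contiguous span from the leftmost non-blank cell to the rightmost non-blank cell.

#0#00

state=A head=1 tape=1[0]1___   (A,0)→(C,#,←)
state=C head=0 tape=[1]#1___   (C,1)→(B,#,→)
state=B head=1 tape=#[#]1___   (B,#)→(C,0,→)
state=C head=2 tape=#0[1]___   (C,1)→(B,#,→)
state=B head=3 tape=#0#[_]__   (B,_)→(C,0,→)
state=C head=4 tape=#0#0[_]_   (C,_)→(B,1,←)
state=B head=3 tape=#0#[0]1_   (B,0)→(A,0,→)
state=A head=4 tape=#0#0[1]_   (A,1)→(A,0,→)
state=A head=5 tape=#0#00[_]
The non-blank tape span at halt is #0#00.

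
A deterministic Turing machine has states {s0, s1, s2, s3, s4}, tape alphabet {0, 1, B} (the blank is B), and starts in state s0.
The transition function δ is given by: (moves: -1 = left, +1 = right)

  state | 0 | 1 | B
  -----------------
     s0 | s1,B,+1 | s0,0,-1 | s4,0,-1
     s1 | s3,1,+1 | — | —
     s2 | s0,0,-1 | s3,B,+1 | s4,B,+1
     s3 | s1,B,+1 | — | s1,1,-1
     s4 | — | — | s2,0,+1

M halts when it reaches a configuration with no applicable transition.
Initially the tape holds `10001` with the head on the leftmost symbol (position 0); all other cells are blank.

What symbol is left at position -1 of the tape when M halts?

state=s0 head=0 tape=BB[1]0001   (s0,1)→(s0,0,-1)
state=s0 head=-1 tape=B[B]00001   (s0,B)→(s4,0,-1)
state=s4 head=-2 tape=[B]000001   (s4,B)→(s2,0,+1)
state=s2 head=-1 tape=0[0]00001   (s2,0)→(s0,0,-1)
state=s0 head=-2 tape=[0]000001   (s0,0)→(s1,B,+1)
state=s1 head=-1 tape=B[0]00001   (s1,0)→(s3,1,+1)
state=s3 head=0 tape=B1[0]0001   (s3,0)→(s1,B,+1)
state=s1 head=1 tape=B1B[0]001   (s1,0)→(s3,1,+1)
state=s3 head=2 tape=B1B1[0]01   (s3,0)→(s1,B,+1)
state=s1 head=3 tape=B1B1B[0]1   (s1,0)→(s3,1,+1)
state=s3 head=4 tape=B1B1B1[1]
Cell -1 holds 1 when M halts.

1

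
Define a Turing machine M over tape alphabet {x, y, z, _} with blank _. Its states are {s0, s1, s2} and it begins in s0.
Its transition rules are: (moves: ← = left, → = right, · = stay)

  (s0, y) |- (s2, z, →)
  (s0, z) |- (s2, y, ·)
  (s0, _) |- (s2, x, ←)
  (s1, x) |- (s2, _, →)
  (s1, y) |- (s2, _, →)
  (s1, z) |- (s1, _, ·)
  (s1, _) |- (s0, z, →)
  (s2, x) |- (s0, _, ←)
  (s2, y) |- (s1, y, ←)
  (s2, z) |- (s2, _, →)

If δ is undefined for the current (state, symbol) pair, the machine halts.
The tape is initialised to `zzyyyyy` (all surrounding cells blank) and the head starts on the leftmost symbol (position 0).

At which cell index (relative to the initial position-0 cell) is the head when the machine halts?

state=s0 head=0 tape=_[z]zyyyyy_   (s0,z)→(s2,y,·)
state=s2 head=0 tape=_[y]zyyyyy_   (s2,y)→(s1,y,←)
state=s1 head=-1 tape=[_]yzyyyyy_   (s1,_)→(s0,z,→)
state=s0 head=0 tape=z[y]zyyyyy_   (s0,y)→(s2,z,→)
state=s2 head=1 tape=zz[z]yyyyy_   (s2,z)→(s2,_,→)
state=s2 head=2 tape=zz_[y]yyyy_   (s2,y)→(s1,y,←)
state=s1 head=1 tape=zz[_]yyyyy_   (s1,_)→(s0,z,→)
state=s0 head=2 tape=zzz[y]yyyy_   (s0,y)→(s2,z,→)
state=s2 head=3 tape=zzzz[y]yyy_   (s2,y)→(s1,y,←)
state=s1 head=2 tape=zzz[z]yyyy_   (s1,z)→(s1,_,·)
state=s1 head=2 tape=zzz[_]yyyy_   (s1,_)→(s0,z,→)
state=s0 head=3 tape=zzzz[y]yyy_   (s0,y)→(s2,z,→)
state=s2 head=4 tape=zzzzz[y]yy_   (s2,y)→(s1,y,←)
state=s1 head=3 tape=zzzz[z]yyy_   (s1,z)→(s1,_,·)
state=s1 head=3 tape=zzzz[_]yyy_   (s1,_)→(s0,z,→)
state=s0 head=4 tape=zzzzz[y]yy_   (s0,y)→(s2,z,→)
state=s2 head=5 tape=zzzzzz[y]y_   (s2,y)→(s1,y,←)
state=s1 head=4 tape=zzzzz[z]yy_   (s1,z)→(s1,_,·)
state=s1 head=4 tape=zzzzz[_]yy_   (s1,_)→(s0,z,→)
state=s0 head=5 tape=zzzzzz[y]y_   (s0,y)→(s2,z,→)
state=s2 head=6 tape=zzzzzzz[y]_   (s2,y)→(s1,y,←)
state=s1 head=5 tape=zzzzzz[z]y_   (s1,z)→(s1,_,·)
state=s1 head=5 tape=zzzzzz[_]y_   (s1,_)→(s0,z,→)
state=s0 head=6 tape=zzzzzzz[y]_   (s0,y)→(s2,z,→)
state=s2 head=7 tape=zzzzzzzz[_]
At halt the head is at cell 7.

7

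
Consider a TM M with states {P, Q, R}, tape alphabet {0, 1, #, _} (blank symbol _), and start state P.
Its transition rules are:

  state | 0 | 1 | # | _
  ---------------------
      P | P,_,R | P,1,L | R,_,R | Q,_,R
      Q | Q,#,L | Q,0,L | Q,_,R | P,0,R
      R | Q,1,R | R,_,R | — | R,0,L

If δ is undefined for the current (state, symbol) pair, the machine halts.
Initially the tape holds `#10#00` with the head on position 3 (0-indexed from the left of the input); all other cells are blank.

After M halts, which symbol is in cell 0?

state=P head=3 tape=#10[#]00_   (P,#)→(R,_,R)
state=R head=4 tape=#10_[0]0_   (R,0)→(Q,1,R)
state=Q head=5 tape=#10_1[0]_   (Q,0)→(Q,#,L)
state=Q head=4 tape=#10_[1]#_   (Q,1)→(Q,0,L)
state=Q head=3 tape=#10[_]0#_   (Q,_)→(P,0,R)
state=P head=4 tape=#100[0]#_   (P,0)→(P,_,R)
state=P head=5 tape=#100_[#]_   (P,#)→(R,_,R)
state=R head=6 tape=#100__[_]   (R,_)→(R,0,L)
state=R head=5 tape=#100_[_]0   (R,_)→(R,0,L)
state=R head=4 tape=#100[_]00   (R,_)→(R,0,L)
state=R head=3 tape=#10[0]000   (R,0)→(Q,1,R)
state=Q head=4 tape=#101[0]00   (Q,0)→(Q,#,L)
state=Q head=3 tape=#10[1]#00   (Q,1)→(Q,0,L)
state=Q head=2 tape=#1[0]0#00   (Q,0)→(Q,#,L)
state=Q head=1 tape=#[1]#0#00   (Q,1)→(Q,0,L)
state=Q head=0 tape=[#]0#0#00   (Q,#)→(Q,_,R)
state=Q head=1 tape=_[0]#0#00   (Q,0)→(Q,#,L)
state=Q head=0 tape=[_]##0#00   (Q,_)→(P,0,R)
state=P head=1 tape=0[#]#0#00   (P,#)→(R,_,R)
state=R head=2 tape=0_[#]0#00
Cell 0 holds 0 when M halts.

0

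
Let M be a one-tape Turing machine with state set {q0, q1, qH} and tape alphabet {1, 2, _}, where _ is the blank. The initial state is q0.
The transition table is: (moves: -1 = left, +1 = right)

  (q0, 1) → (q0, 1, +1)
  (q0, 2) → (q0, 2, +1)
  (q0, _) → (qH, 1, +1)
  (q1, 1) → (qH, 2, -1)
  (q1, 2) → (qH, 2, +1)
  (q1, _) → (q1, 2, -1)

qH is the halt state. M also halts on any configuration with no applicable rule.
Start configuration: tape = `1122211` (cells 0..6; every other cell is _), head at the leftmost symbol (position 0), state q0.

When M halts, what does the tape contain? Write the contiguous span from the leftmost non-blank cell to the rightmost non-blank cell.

11222111

q0 | [1]122211__   read 1 → write 1, move +1, go to q0
q0 | 1[1]22211__   read 1 → write 1, move +1, go to q0
q0 | 11[2]2211__   read 2 → write 2, move +1, go to q0
q0 | 112[2]211__   read 2 → write 2, move +1, go to q0
q0 | 1122[2]11__   read 2 → write 2, move +1, go to q0
q0 | 11222[1]1__   read 1 → write 1, move +1, go to q0
q0 | 112221[1]__   read 1 → write 1, move +1, go to q0
q0 | 1122211[_]_   read _ → write 1, move +1, go to qH
qH | 11222111[_]
The non-blank tape span at halt is 11222111.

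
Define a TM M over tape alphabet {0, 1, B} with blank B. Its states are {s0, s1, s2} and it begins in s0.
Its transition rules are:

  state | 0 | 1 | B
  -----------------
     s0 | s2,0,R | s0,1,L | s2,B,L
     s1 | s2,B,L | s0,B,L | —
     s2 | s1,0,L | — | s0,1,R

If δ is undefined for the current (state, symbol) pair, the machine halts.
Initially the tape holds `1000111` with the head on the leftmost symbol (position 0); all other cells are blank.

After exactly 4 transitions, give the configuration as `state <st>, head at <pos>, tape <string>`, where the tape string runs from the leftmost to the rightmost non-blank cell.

s0 | BB[1]000111   read 1 → write 1, move L, go to s0
s0 | B[B]1000111   read B → write B, move L, go to s2
s2 | [B]B1000111   read B → write 1, move R, go to s0
s0 | 1[B]1000111   read B → write B, move L, go to s2
s2 | [1]B1000111
After 4 steps: state s2, head at -2, tape 1B1000111.

state s2, head at -2, tape 1B1000111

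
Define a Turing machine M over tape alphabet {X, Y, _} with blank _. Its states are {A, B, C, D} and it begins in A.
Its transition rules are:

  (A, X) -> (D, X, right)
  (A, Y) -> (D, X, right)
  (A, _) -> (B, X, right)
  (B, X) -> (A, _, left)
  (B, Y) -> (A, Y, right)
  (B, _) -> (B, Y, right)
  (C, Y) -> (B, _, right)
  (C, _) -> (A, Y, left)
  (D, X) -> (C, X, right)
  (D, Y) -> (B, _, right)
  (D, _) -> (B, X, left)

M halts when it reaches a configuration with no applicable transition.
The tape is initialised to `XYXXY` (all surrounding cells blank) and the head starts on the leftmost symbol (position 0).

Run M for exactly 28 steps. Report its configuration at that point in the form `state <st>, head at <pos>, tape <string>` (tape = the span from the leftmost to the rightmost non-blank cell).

A | __[X]YXXY   read X → write X, move right, go to D
D | __X[Y]XXY   read Y → write _, move right, go to B
B | __X_[X]XY   read X → write _, move left, go to A
A | __X[_]_XY   read _ → write X, move right, go to B
B | __XX[_]XY   read _ → write Y, move right, go to B
B | __XXY[X]Y   read X → write _, move left, go to A
A | __XX[Y]_Y   read Y → write X, move right, go to D
D | __XXX[_]Y   read _ → write X, move left, go to B
B | __XX[X]XY   read X → write _, move left, go to A
A | __X[X]_XY   read X → write X, move right, go to D
D | __XX[_]XY   read _ → write X, move left, go to B
B | __X[X]XXY   read X → write _, move left, go to A
A | __[X]_XXY   read X → write X, move right, go to D
D | __X[_]XXY   read _ → write X, move left, go to B
B | __[X]XXXY   read X → write _, move left, go to A
A | _[_]_XXXY   read _ → write X, move right, go to B
B | _X[_]XXXY   read _ → write Y, move right, go to B
B | _XY[X]XXY   read X → write _, move left, go to A
A | _X[Y]_XXY   read Y → write X, move right, go to D
D | _XX[_]XXY   read _ → write X, move left, go to B
B | _X[X]XXXY   read X → write _, move left, go to A
A | _[X]_XXXY   read X → write X, move right, go to D
D | _X[_]XXXY   read _ → write X, move left, go to B
B | _[X]XXXXY   read X → write _, move left, go to A
A | [_]_XXXXY   read _ → write X, move right, go to B
B | X[_]XXXXY   read _ → write Y, move right, go to B
B | XY[X]XXXY   read X → write _, move left, go to A
A | X[Y]_XXXY   read Y → write X, move right, go to D
D | XX[_]XXXY
After 28 steps: state D, head at 0, tape XX_XXXY.

state D, head at 0, tape XX_XXXY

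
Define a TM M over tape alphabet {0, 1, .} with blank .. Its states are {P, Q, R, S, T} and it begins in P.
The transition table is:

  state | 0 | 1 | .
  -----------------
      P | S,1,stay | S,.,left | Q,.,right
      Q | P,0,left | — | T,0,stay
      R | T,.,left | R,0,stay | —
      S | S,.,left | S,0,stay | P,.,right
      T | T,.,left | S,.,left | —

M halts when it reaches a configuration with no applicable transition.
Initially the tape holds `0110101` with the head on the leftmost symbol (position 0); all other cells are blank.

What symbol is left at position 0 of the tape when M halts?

.

state=P head=0 tape=.[0]110101   (P,0)→(S,1,stay)
state=S head=0 tape=.[1]110101   (S,1)→(S,0,stay)
state=S head=0 tape=.[0]110101   (S,0)→(S,.,left)
state=S head=-1 tape=[.].110101   (S,.)→(P,.,right)
state=P head=0 tape=.[.]110101   (P,.)→(Q,.,right)
state=Q head=1 tape=..[1]10101
Cell 0 holds . when M halts.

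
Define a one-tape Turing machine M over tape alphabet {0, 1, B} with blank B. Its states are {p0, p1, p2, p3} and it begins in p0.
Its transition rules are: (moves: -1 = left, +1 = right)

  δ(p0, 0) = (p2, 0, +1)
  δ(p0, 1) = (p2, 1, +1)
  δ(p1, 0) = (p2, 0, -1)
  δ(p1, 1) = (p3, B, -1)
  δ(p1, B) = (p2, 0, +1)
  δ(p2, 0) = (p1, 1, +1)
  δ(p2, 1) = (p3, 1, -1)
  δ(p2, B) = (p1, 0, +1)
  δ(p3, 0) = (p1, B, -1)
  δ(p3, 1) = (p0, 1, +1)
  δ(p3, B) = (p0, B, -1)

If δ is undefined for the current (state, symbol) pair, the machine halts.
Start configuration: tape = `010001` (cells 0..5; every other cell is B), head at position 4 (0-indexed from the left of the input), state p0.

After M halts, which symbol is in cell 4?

B

state=p0 head=4 tape=0100[0]1   (p0,0)→(p2,0,+1)
state=p2 head=5 tape=01000[1]   (p2,1)→(p3,1,-1)
state=p3 head=4 tape=0100[0]1   (p3,0)→(p1,B,-1)
state=p1 head=3 tape=010[0]B1   (p1,0)→(p2,0,-1)
state=p2 head=2 tape=01[0]0B1   (p2,0)→(p1,1,+1)
state=p1 head=3 tape=011[0]B1   (p1,0)→(p2,0,-1)
state=p2 head=2 tape=01[1]0B1   (p2,1)→(p3,1,-1)
state=p3 head=1 tape=0[1]10B1   (p3,1)→(p0,1,+1)
state=p0 head=2 tape=01[1]0B1   (p0,1)→(p2,1,+1)
state=p2 head=3 tape=011[0]B1   (p2,0)→(p1,1,+1)
state=p1 head=4 tape=0111[B]1   (p1,B)→(p2,0,+1)
state=p2 head=5 tape=01110[1]   (p2,1)→(p3,1,-1)
state=p3 head=4 tape=0111[0]1   (p3,0)→(p1,B,-1)
state=p1 head=3 tape=011[1]B1   (p1,1)→(p3,B,-1)
state=p3 head=2 tape=01[1]BB1   (p3,1)→(p0,1,+1)
state=p0 head=3 tape=011[B]B1
Cell 4 holds B when M halts.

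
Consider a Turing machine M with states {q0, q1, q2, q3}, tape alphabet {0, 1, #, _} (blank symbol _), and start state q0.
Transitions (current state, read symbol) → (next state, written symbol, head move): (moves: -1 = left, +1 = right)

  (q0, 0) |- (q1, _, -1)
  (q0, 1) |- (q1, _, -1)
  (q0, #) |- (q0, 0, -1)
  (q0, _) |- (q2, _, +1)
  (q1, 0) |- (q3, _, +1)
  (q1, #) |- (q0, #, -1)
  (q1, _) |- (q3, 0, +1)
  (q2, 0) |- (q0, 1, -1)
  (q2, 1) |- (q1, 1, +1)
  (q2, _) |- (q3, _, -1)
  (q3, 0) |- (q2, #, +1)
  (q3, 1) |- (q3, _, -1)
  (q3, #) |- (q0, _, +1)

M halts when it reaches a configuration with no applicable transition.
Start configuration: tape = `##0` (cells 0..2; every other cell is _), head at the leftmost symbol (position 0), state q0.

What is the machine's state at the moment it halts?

q3

q0 | _[#]#0   read # → write 0, move -1, go to q0
q0 | [_]0#0   read _ → write _, move +1, go to q2
q2 | _[0]#0   read 0 → write 1, move -1, go to q0
q0 | [_]1#0   read _ → write _, move +1, go to q2
q2 | _[1]#0   read 1 → write 1, move +1, go to q1
q1 | _1[#]0   read # → write #, move -1, go to q0
q0 | _[1]#0   read 1 → write _, move -1, go to q1
q1 | [_]_#0   read _ → write 0, move +1, go to q3
q3 | 0[_]#0
No transition is defined for (q3, _); M halts in state q3.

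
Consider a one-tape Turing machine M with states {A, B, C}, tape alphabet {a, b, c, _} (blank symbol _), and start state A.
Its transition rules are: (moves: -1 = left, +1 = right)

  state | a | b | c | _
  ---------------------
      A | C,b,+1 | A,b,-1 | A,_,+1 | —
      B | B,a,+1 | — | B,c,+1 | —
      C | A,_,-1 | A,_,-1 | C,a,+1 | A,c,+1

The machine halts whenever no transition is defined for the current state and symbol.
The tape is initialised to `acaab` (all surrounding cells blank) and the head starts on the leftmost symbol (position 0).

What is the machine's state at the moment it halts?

A

A | [a]caab   read a → write b, move +1, go to C
C | b[c]aab   read c → write a, move +1, go to C
C | ba[a]ab   read a → write _, move -1, go to A
A | b[a]_ab   read a → write b, move +1, go to C
C | bb[_]ab   read _ → write c, move +1, go to A
A | bbc[a]b   read a → write b, move +1, go to C
C | bbcb[b]   read b → write _, move -1, go to A
A | bbc[b]_   read b → write b, move -1, go to A
A | bb[c]b_   read c → write _, move +1, go to A
A | bb_[b]_   read b → write b, move -1, go to A
A | bb[_]b_
No transition is defined for (A, _); M halts in state A.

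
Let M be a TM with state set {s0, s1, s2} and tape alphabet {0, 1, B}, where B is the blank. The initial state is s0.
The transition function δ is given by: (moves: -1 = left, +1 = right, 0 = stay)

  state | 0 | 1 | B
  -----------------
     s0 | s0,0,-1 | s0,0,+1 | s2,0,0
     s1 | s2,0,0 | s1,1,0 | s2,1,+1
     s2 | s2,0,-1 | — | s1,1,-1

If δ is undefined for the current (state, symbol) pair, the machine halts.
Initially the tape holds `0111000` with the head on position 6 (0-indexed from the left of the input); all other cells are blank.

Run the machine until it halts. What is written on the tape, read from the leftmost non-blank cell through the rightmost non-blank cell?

1100000000

state=s0 head=6 tape=BBB011100[0]   (s0,0)→(s0,0,-1)
state=s0 head=5 tape=BBB01110[0]0   (s0,0)→(s0,0,-1)
state=s0 head=4 tape=BBB0111[0]00   (s0,0)→(s0,0,-1)
state=s0 head=3 tape=BBB011[1]000   (s0,1)→(s0,0,+1)
state=s0 head=4 tape=BBB0110[0]00   (s0,0)→(s0,0,-1)
state=s0 head=3 tape=BBB011[0]000   (s0,0)→(s0,0,-1)
state=s0 head=2 tape=BBB01[1]0000   (s0,1)→(s0,0,+1)
state=s0 head=3 tape=BBB010[0]000   (s0,0)→(s0,0,-1)
state=s0 head=2 tape=BBB01[0]0000   (s0,0)→(s0,0,-1)
state=s0 head=1 tape=BBB0[1]00000   (s0,1)→(s0,0,+1)
state=s0 head=2 tape=BBB00[0]0000   (s0,0)→(s0,0,-1)
state=s0 head=1 tape=BBB0[0]00000   (s0,0)→(s0,0,-1)
state=s0 head=0 tape=BBB[0]000000   (s0,0)→(s0,0,-1)
state=s0 head=-1 tape=BB[B]0000000   (s0,B)→(s2,0,0)
state=s2 head=-1 tape=BB[0]0000000   (s2,0)→(s2,0,-1)
state=s2 head=-2 tape=B[B]00000000   (s2,B)→(s1,1,-1)
state=s1 head=-3 tape=[B]100000000   (s1,B)→(s2,1,+1)
state=s2 head=-2 tape=1[1]00000000
The non-blank tape span at halt is 1100000000.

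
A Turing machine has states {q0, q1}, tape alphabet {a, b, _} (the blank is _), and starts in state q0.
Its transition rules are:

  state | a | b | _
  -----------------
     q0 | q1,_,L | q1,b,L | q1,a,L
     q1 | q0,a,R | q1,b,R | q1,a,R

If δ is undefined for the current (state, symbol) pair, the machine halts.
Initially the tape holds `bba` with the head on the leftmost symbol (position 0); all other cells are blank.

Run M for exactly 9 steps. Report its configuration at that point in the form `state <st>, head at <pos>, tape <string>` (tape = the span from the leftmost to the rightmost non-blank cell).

q0 | _[b]ba_   read b → write b, move L, go to q1
q1 | [_]bba_   read _ → write a, move R, go to q1
q1 | a[b]ba_   read b → write b, move R, go to q1
q1 | ab[b]a_   read b → write b, move R, go to q1
q1 | abb[a]_   read a → write a, move R, go to q0
q0 | abba[_]   read _ → write a, move L, go to q1
q1 | abb[a]a   read a → write a, move R, go to q0
q0 | abba[a]   read a → write _, move L, go to q1
q1 | abb[a]_   read a → write a, move R, go to q0
q0 | abba[_]
After 9 steps: state q0, head at 3, tape abba.

state q0, head at 3, tape abba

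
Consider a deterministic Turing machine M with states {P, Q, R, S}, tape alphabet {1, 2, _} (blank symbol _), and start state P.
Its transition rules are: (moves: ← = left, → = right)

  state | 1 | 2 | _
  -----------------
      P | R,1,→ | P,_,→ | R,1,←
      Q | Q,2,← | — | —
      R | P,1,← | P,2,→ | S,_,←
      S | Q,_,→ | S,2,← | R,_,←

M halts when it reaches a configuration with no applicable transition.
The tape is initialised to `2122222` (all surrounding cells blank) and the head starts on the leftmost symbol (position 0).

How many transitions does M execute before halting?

state=P head=0 tape=[2]122222_   (P,2)→(P,_,→)
state=P head=1 tape=_[1]22222_   (P,1)→(R,1,→)
state=R head=2 tape=_1[2]2222_   (R,2)→(P,2,→)
state=P head=3 tape=_12[2]222_   (P,2)→(P,_,→)
state=P head=4 tape=_12_[2]22_   (P,2)→(P,_,→)
state=P head=5 tape=_12__[2]2_   (P,2)→(P,_,→)
state=P head=6 tape=_12___[2]_   (P,2)→(P,_,→)
state=P head=7 tape=_12____[_]   (P,_)→(R,1,←)
state=R head=6 tape=_12___[_]1   (R,_)→(S,_,←)
state=S head=5 tape=_12__[_]_1   (S,_)→(R,_,←)
state=R head=4 tape=_12_[_]__1   (R,_)→(S,_,←)
state=S head=3 tape=_12[_]___1   (S,_)→(R,_,←)
state=R head=2 tape=_1[2]____1   (R,2)→(P,2,→)
state=P head=3 tape=_12[_]___1   (P,_)→(R,1,←)
state=R head=2 tape=_1[2]1___1   (R,2)→(P,2,→)
state=P head=3 tape=_12[1]___1   (P,1)→(R,1,→)
state=R head=4 tape=_121[_]__1   (R,_)→(S,_,←)
state=S head=3 tape=_12[1]___1   (S,1)→(Q,_,→)
state=Q head=4 tape=_12_[_]__1
M halts after 18 transitions.

18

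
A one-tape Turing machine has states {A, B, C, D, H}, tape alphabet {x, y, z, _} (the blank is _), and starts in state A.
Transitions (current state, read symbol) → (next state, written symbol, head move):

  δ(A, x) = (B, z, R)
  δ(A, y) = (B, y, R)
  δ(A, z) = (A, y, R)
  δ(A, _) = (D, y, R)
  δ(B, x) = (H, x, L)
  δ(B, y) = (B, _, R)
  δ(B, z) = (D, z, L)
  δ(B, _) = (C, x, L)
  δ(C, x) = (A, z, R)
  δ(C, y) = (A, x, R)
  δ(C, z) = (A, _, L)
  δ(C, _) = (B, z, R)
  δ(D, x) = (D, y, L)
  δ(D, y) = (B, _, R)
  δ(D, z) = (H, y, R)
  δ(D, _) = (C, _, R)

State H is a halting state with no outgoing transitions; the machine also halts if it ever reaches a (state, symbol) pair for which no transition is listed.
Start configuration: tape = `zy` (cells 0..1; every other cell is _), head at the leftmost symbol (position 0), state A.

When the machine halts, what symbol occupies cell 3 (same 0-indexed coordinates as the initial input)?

state=A head=0 tape=[z]y__   (A,z)→(A,y,R)
state=A head=1 tape=y[y]__   (A,y)→(B,y,R)
state=B head=2 tape=yy[_]_   (B,_)→(C,x,L)
state=C head=1 tape=y[y]x_   (C,y)→(A,x,R)
state=A head=2 tape=yx[x]_   (A,x)→(B,z,R)
state=B head=3 tape=yxz[_]   (B,_)→(C,x,L)
state=C head=2 tape=yx[z]x   (C,z)→(A,_,L)
state=A head=1 tape=y[x]_x   (A,x)→(B,z,R)
state=B head=2 tape=yz[_]x   (B,_)→(C,x,L)
state=C head=1 tape=y[z]xx   (C,z)→(A,_,L)
state=A head=0 tape=[y]_xx   (A,y)→(B,y,R)
state=B head=1 tape=y[_]xx   (B,_)→(C,x,L)
state=C head=0 tape=[y]xxx   (C,y)→(A,x,R)
state=A head=1 tape=x[x]xx   (A,x)→(B,z,R)
state=B head=2 tape=xz[x]x   (B,x)→(H,x,L)
state=H head=1 tape=x[z]xx
Cell 3 holds x when M halts.

x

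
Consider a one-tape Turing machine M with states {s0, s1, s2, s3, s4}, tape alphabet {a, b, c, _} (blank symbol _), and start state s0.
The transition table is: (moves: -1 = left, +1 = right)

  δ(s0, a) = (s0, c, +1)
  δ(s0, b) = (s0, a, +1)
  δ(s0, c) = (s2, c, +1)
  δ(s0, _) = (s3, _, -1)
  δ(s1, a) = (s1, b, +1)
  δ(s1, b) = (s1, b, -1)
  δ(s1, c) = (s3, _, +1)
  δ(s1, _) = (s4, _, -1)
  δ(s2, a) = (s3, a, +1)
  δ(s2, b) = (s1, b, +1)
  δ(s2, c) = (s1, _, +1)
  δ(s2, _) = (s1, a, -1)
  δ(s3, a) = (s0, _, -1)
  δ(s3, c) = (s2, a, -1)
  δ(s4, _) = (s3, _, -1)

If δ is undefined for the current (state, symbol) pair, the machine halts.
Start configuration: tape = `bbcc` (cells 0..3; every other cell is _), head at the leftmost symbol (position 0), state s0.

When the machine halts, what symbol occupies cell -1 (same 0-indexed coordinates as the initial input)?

a

state=s0 head=0 tape=____[b]bcc_   (s0,b)→(s0,a,+1)
state=s0 head=1 tape=____a[b]cc_   (s0,b)→(s0,a,+1)
state=s0 head=2 tape=____aa[c]c_   (s0,c)→(s2,c,+1)
state=s2 head=3 tape=____aac[c]_   (s2,c)→(s1,_,+1)
state=s1 head=4 tape=____aac_[_]   (s1,_)→(s4,_,-1)
state=s4 head=3 tape=____aac[_]_   (s4,_)→(s3,_,-1)
state=s3 head=2 tape=____aa[c]__   (s3,c)→(s2,a,-1)
state=s2 head=1 tape=____a[a]a__   (s2,a)→(s3,a,+1)
state=s3 head=2 tape=____aa[a]__   (s3,a)→(s0,_,-1)
state=s0 head=1 tape=____a[a]___   (s0,a)→(s0,c,+1)
state=s0 head=2 tape=____ac[_]__   (s0,_)→(s3,_,-1)
state=s3 head=1 tape=____a[c]___   (s3,c)→(s2,a,-1)
state=s2 head=0 tape=____[a]a___   (s2,a)→(s3,a,+1)
state=s3 head=1 tape=____a[a]___   (s3,a)→(s0,_,-1)
state=s0 head=0 tape=____[a]____   (s0,a)→(s0,c,+1)
state=s0 head=1 tape=____c[_]___   (s0,_)→(s3,_,-1)
state=s3 head=0 tape=____[c]____   (s3,c)→(s2,a,-1)
state=s2 head=-1 tape=___[_]a____   (s2,_)→(s1,a,-1)
state=s1 head=-2 tape=__[_]aa____   (s1,_)→(s4,_,-1)
state=s4 head=-3 tape=_[_]_aa____   (s4,_)→(s3,_,-1)
state=s3 head=-4 tape=[_]__aa____
Cell -1 holds a when M halts.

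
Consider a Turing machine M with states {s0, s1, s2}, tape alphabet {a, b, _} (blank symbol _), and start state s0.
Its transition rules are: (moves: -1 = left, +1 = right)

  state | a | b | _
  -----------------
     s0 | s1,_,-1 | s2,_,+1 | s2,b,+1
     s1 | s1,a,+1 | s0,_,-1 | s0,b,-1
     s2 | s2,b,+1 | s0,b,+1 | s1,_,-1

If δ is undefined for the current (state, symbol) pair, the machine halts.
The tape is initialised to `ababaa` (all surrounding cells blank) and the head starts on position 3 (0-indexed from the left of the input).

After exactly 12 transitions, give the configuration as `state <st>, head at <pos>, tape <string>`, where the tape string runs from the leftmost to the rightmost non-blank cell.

state s1, head at 5, tape ababbb

state=s0 head=3 tape=aba[b]aa_   (s0,b)→(s2,_,+1)
state=s2 head=4 tape=aba_[a]a_   (s2,a)→(s2,b,+1)
state=s2 head=5 tape=aba_b[a]_   (s2,a)→(s2,b,+1)
state=s2 head=6 tape=aba_bb[_]   (s2,_)→(s1,_,-1)
state=s1 head=5 tape=aba_b[b]_   (s1,b)→(s0,_,-1)
state=s0 head=4 tape=aba_[b]__   (s0,b)→(s2,_,+1)
state=s2 head=5 tape=aba__[_]_   (s2,_)→(s1,_,-1)
state=s1 head=4 tape=aba_[_]__   (s1,_)→(s0,b,-1)
state=s0 head=3 tape=aba[_]b__   (s0,_)→(s2,b,+1)
state=s2 head=4 tape=abab[b]__   (s2,b)→(s0,b,+1)
state=s0 head=5 tape=ababb[_]_   (s0,_)→(s2,b,+1)
state=s2 head=6 tape=ababbb[_]   (s2,_)→(s1,_,-1)
state=s1 head=5 tape=ababb[b]_
After 12 steps: state s1, head at 5, tape ababbb.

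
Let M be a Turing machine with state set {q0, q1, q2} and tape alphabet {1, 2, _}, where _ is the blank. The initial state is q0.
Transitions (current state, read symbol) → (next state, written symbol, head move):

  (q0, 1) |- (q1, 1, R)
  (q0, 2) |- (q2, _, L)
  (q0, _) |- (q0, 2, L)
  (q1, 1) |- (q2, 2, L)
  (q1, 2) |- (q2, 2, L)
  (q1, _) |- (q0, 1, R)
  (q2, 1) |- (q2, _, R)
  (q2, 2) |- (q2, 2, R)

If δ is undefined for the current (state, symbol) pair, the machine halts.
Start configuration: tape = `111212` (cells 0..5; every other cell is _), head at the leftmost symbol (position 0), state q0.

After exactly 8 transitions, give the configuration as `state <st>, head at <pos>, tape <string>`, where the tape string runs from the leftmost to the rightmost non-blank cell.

q0 | [1]11212_   read 1 → write 1, move R, go to q1
q1 | 1[1]1212_   read 1 → write 2, move L, go to q2
q2 | [1]21212_   read 1 → write _, move R, go to q2
q2 | _[2]1212_   read 2 → write 2, move R, go to q2
q2 | _2[1]212_   read 1 → write _, move R, go to q2
q2 | _2_[2]12_   read 2 → write 2, move R, go to q2
q2 | _2_2[1]2_   read 1 → write _, move R, go to q2
q2 | _2_2_[2]_   read 2 → write 2, move R, go to q2
q2 | _2_2_2[_]
After 8 steps: state q2, head at 6, tape 2_2_2.

state q2, head at 6, tape 2_2_2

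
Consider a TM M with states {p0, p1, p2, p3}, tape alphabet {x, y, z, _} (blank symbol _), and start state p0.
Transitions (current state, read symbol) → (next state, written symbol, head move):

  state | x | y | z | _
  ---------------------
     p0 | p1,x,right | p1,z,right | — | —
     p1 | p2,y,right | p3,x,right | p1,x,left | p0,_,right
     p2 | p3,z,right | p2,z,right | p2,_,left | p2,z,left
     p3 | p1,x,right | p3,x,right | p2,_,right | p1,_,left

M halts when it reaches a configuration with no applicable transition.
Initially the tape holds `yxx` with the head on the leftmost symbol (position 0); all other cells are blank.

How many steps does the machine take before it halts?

8

p0 | [y]xx__   read y → write z, move right, go to p1
p1 | z[x]x__   read x → write y, move right, go to p2
p2 | zy[x]__   read x → write z, move right, go to p3
p3 | zyz[_]_   read _ → write _, move left, go to p1
p1 | zy[z]__   read z → write x, move left, go to p1
p1 | z[y]x__   read y → write x, move right, go to p3
p3 | zx[x]__   read x → write x, move right, go to p1
p1 | zxx[_]_   read _ → write _, move right, go to p0
p0 | zxx_[_]
M halts after 8 transitions.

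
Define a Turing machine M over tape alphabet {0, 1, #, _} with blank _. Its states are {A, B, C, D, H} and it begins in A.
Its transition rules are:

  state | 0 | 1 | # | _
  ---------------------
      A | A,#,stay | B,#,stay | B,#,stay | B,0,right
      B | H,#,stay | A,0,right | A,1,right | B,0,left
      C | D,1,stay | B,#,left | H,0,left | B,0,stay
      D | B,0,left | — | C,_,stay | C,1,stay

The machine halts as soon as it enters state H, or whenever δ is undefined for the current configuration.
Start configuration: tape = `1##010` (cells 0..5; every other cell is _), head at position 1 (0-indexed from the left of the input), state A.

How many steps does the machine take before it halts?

A | 1[#]#010__   read # → write #, move stay, go to B
B | 1[#]#010__   read # → write 1, move right, go to A
A | 11[#]010__   read # → write #, move stay, go to B
B | 11[#]010__   read # → write 1, move right, go to A
A | 111[0]10__   read 0 → write #, move stay, go to A
A | 111[#]10__   read # → write #, move stay, go to B
B | 111[#]10__   read # → write 1, move right, go to A
A | 1111[1]0__   read 1 → write #, move stay, go to B
B | 1111[#]0__   read # → write 1, move right, go to A
A | 11111[0]__   read 0 → write #, move stay, go to A
A | 11111[#]__   read # → write #, move stay, go to B
B | 11111[#]__   read # → write 1, move right, go to A
A | 111111[_]_   read _ → write 0, move right, go to B
B | 1111110[_]   read _ → write 0, move left, go to B
B | 111111[0]0   read 0 → write #, move stay, go to H
H | 111111[#]0
M halts after 15 transitions.

15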